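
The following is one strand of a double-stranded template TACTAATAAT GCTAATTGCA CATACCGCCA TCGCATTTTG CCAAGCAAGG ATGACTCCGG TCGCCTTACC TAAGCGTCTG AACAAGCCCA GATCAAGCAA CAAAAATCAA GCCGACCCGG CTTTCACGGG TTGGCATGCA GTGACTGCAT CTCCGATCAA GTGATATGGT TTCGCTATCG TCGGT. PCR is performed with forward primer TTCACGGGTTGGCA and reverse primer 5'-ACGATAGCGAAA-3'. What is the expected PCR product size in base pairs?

59 bp

The forward primer matches the template at positions 123–136.
Taking the reverse complement of ACGATAGCGAAA gives TTTCGCTATCGT, found at positions 170–181 on the template; the primer anneals here to the top strand with its 3' end pointing upstream.
Amplicon spans positions 123–181: 59 bp.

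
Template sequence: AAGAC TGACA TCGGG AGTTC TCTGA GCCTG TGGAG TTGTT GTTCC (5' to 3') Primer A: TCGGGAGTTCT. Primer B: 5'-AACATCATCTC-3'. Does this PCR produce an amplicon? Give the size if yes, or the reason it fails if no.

Primer B (AACATCATCTC) does not match the top strand, and its reverse complement GAGATGATGTT does not match either.
With no annealing site for primer B, no amplification occurs.

No product — primer B has no binding site in the template.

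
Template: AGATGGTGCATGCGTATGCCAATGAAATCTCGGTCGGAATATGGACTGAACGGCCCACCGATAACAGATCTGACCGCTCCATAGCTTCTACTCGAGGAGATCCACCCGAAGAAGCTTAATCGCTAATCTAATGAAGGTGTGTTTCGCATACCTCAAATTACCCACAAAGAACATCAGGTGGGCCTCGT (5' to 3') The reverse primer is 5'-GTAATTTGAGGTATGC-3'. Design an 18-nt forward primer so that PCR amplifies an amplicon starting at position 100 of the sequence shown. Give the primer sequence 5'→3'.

The reverse primer's reverse complement GCATACCTCAAATTAC matches the template at positions 146–161; the product starts at position 100.
The forward primer is identical to the top strand over positions 100–117: ATCCACCCGAAGAAGCTT.

5'-ATCCACCCGAAGAAGCTT-3'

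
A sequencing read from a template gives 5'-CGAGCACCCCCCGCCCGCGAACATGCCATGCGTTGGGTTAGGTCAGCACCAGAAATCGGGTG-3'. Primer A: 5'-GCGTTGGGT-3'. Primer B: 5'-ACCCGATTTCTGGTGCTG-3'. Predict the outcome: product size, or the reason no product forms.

Yes — a 32 bp product.

Primer A (GCGTTGGGT) matches the top strand at positions 30–38; it acts as a forward primer.
Primer B's reverse complement is CAGCACCAGAAATCGGGT, matching the top strand at positions 44–61; it acts as a reverse primer.
The 3' ends face each other across positions 30–61, giving a 32 bp product.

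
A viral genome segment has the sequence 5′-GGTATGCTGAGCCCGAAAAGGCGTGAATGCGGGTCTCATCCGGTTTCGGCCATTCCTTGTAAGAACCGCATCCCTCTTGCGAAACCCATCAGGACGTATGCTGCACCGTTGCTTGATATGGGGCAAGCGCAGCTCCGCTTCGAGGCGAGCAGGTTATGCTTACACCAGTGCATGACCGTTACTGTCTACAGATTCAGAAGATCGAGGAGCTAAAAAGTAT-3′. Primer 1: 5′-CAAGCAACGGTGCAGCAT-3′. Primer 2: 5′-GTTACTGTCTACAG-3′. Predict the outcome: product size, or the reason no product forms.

No product — the primers' 3' ends point away from each other.

Primer 1 (CAAGCAACGGTGCAGCAT) has reverse complement ATGCTGCACCGTTGCTTG, which matches the top strand at positions 98–115; primer 1 anneals to the top strand there with its 3' end pointing upstream toward position 98.
Primer 2 (GTTACTGTCTACAG) matches the top strand directly at positions 178–191; it anneals to the bottom strand with its 3' end pointing downstream toward position 191.
The 3' ends diverge (primer 1 extends toward position 1, primer 2 toward position 220), so the primers never converge on a shared product.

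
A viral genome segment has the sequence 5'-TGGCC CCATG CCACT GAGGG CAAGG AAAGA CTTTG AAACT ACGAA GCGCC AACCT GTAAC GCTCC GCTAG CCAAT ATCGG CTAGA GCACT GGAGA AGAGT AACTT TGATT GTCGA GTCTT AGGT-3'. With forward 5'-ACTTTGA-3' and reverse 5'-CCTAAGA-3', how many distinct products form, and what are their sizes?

The forward primer ACTTTGA matches the top strand at positions 30–36, 102–108.
The reverse primer's reverse complement is TCTTAGG, matching at positions 117–123.
Each forward site pairs with the reverse site to give a product ending at position 123: sizes 94, 22 bp.

Two products: 94 bp, 22 bp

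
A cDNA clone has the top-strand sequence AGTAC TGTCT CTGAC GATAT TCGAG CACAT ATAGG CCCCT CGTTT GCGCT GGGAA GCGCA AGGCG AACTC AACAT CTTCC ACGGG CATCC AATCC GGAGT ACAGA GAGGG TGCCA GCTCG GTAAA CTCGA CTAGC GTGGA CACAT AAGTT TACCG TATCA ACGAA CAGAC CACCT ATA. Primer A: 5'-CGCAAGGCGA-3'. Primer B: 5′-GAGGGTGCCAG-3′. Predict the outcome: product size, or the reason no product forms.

No product — both primers anneal to the same strand and extend in the same direction.

Primer A (CGCAAGGCGA) matches the top strand at positions 57–66 (3' end points downstream).
Primer B (GAGGGTGCCAG) also matches the top strand directly, at positions 106–116 — its reverse complement CTGGCACCCTC is not present.
Both primers anneal to the bottom strand with 3' ends pointing the same way, so neither can prime synthesis back toward the other.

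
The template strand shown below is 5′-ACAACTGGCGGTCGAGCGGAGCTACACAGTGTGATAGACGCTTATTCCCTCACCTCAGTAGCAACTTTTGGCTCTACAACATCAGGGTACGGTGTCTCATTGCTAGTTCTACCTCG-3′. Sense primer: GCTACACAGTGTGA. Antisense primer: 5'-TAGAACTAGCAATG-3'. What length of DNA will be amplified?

Scanning the template, GCTACACAGTGTGA occurs at positions 21–34; this primer anneals to the bottom strand there with its 3' end pointing downstream.
Reverse complement of the reverse primer: CATTGCTAGTTCTA. This occurs on the top strand at positions 98–111.
Amplicon spans positions 21–111: 91 bp.

91 bp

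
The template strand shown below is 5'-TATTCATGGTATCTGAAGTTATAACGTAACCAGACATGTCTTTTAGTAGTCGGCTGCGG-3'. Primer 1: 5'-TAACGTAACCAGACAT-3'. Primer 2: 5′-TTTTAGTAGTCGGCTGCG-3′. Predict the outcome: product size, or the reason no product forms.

Primer 1 (TAACGTAACCAGACAT) matches the top strand at positions 22–37 (3' end points downstream).
Primer 2 (TTTTAGTAGTCGGCTGCG) also matches the top strand directly, at positions 41–58 — its reverse complement CGCAGCCGACTACTAAAA is not present.
Both primers anneal to the bottom strand with 3' ends pointing the same way, so neither can prime synthesis back toward the other.

No product — both primers anneal to the same strand and extend in the same direction.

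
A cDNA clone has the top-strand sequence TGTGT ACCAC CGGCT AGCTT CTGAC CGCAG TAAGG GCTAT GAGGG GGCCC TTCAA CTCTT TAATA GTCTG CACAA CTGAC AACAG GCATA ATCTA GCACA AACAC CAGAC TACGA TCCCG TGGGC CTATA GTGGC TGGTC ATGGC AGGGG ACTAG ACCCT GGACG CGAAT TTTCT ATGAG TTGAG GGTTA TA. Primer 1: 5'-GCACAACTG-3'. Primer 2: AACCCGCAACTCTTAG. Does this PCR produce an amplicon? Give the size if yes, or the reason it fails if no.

No product — primer 2 has no binding site in the template.

Primer 2 (AACCCGCAACTCTTAG) does not match the top strand, and its reverse complement CTAAGAGTTGCGGGTT does not match either.
With no annealing site for primer 2, no amplification occurs.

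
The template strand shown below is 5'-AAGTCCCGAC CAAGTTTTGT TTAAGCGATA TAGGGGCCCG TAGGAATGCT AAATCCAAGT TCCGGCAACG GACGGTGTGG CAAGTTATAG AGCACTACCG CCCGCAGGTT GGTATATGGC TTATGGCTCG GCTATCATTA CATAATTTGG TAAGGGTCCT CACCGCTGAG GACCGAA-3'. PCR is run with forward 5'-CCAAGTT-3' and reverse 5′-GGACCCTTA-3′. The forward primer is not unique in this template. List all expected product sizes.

The forward primer CCAAGTT matches the top strand at positions 10–16, 55–61.
The reverse primer's reverse complement is TAAGGGTCC, matching at positions 151–159.
Each forward site pairs with the reverse site to give a product ending at position 159: sizes 150, 105 bp.

150 bp, 105 bp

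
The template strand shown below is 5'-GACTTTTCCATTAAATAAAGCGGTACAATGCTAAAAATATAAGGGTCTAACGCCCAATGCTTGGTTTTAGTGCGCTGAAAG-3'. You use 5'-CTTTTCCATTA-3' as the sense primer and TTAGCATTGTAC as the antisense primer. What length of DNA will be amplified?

32 bp

The forward primer matches the template at positions 3–13.
The reverse primer's reverse complement is GTACAATGCTAA, which matches the template at positions 23–34.
Amplicon spans positions 3–34: 32 bp.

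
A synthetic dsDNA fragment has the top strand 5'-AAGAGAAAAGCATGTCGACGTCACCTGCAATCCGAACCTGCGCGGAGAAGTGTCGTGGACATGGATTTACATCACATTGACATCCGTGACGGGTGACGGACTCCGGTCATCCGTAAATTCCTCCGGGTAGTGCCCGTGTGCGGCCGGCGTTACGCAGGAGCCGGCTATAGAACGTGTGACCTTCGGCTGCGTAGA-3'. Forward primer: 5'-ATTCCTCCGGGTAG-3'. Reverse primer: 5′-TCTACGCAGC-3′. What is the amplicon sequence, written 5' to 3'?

5'-ATTCCTCCGGGTAGTGCCCGTGTGCGGCCGGCGTTACGCAGGAGCCGGCTATAGAACGTGTGACCTTCGGCTGCGTAGA-3'

The forward primer matches the template at positions 117–130.
Reverse complement of the reverse primer: GCTGCGTAGA. This occurs on the top strand at positions 186–195.
The product is the template from position 117 through 195 (79 bp).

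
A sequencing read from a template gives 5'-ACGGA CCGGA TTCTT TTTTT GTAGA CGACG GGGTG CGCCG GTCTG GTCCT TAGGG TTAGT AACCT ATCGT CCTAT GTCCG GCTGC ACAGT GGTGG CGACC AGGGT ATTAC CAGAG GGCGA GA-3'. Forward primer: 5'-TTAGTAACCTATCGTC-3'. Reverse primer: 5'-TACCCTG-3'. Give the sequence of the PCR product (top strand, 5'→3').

5'-TTAGTAACCTATCGTCCTATGTCCGGCTGCACAGTGGTGGCGACCAGGGTA-3'

Forward primer TTAGTAACCTATCGTC is found on the top strand at positions 56–71.
The reverse primer's reverse complement is CAGGGTA, which matches the template at positions 100–106.
The product is the template from position 56 through 106 (51 bp).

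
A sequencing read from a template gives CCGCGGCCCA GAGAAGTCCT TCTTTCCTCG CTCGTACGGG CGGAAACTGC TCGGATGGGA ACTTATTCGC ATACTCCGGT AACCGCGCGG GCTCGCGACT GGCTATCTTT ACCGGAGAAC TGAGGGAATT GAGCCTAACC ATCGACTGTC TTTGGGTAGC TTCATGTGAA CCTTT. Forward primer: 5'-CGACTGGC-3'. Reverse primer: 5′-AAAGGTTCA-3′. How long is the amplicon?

The forward primer matches the template at positions 96–103.
The reverse primer's reverse complement is TGAACCTTT, which matches the template at positions 167–175.
Product length = (reverse-primer end) − (forward-primer start) + 1 = 175 − 96 + 1 = 80 bp.

80 bp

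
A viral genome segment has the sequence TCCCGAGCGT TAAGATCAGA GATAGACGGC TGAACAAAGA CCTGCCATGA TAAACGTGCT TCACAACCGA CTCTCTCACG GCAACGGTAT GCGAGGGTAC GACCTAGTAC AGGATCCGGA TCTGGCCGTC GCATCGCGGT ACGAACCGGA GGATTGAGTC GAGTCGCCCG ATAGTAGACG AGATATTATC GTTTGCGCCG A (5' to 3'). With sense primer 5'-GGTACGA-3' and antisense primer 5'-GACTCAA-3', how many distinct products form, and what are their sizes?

Two products: 65 bp, 23 bp

The forward primer GGTACGA matches the top strand at positions 96–102, 138–144.
The reverse primer's reverse complement is TTGAGTC, matching at positions 154–160.
Each forward site pairs with the reverse site to give a product ending at position 160: sizes 65, 23 bp.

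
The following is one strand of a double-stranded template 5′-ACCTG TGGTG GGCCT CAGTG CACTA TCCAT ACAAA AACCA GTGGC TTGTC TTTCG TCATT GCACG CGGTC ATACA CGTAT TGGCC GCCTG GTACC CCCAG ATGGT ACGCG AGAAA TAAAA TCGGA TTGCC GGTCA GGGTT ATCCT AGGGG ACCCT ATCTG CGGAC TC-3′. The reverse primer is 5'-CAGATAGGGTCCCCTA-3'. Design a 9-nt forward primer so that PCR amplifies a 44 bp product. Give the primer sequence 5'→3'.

5'-AAAATCGGA-3'

The reverse primer's reverse complement TAGGGGACCCTATCTG matches the template at positions 145–160, so the product ends at position 160.
A 44 bp product then starts at position 160 − 44 + 1 = 117.
The forward primer is identical to the top strand there: AAAATCGGA.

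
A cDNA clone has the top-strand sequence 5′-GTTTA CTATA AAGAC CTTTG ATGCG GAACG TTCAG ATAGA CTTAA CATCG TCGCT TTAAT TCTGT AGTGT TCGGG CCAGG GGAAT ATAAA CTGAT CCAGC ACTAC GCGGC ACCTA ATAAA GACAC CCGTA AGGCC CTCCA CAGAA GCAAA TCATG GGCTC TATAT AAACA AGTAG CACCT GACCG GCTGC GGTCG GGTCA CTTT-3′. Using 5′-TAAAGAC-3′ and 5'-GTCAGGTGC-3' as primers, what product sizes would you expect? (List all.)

The forward primer TAAAGAC matches the top strand at positions 9–15, 117–123.
The reverse primer's reverse complement is GCACCTGAC, matching at positions 175–183.
Each forward site pairs with the reverse site to give a product ending at position 183: sizes 175, 67 bp.

175 bp, 67 bp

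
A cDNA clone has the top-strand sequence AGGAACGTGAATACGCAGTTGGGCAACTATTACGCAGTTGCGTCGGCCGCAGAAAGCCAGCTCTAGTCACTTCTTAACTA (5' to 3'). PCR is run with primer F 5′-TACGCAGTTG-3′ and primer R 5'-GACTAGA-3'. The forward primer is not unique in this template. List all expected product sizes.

The forward primer TACGCAGTTG matches the top strand at positions 12–21, 31–40.
The reverse primer's reverse complement is TCTAGTC, matching at positions 62–68.
Each forward site pairs with the reverse site to give a product ending at position 68: sizes 57, 38 bp.

57 bp, 38 bp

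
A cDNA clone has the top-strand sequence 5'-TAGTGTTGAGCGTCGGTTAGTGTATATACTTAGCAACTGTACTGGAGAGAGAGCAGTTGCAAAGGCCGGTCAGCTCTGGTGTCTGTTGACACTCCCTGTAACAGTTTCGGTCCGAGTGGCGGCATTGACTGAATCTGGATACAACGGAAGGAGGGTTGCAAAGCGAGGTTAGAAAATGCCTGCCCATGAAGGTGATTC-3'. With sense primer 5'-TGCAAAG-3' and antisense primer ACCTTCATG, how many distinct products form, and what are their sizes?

Two products: 136 bp, 37 bp

The forward primer TGCAAAG matches the top strand at positions 58–64, 157–163.
The reverse primer's reverse complement is CATGAAGGT, matching at positions 185–193.
Each forward site pairs with the reverse site to give a product ending at position 193: sizes 136, 37 bp.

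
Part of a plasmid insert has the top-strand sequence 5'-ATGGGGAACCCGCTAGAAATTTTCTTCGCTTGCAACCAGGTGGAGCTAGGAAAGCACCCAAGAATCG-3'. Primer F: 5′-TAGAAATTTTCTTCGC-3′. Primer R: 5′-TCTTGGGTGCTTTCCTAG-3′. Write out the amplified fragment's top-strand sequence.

5'-TAGAAATTTTCTTCGCTTGCAACCAGGTGGAGCTAGGAAAGCACCCAAGA-3'

Scanning the template, TAGAAATTTTCTTCGC occurs at positions 14–29; this primer anneals to the bottom strand there with its 3' end pointing downstream.
Taking the reverse complement of TCTTGGGTGCTTTCCTAG gives CTAGGAAAGCACCCAAGA, found at positions 46–63 on the template; the primer anneals here to the top strand with its 3' end pointing upstream.
The product is the template from position 14 through 63 (50 bp).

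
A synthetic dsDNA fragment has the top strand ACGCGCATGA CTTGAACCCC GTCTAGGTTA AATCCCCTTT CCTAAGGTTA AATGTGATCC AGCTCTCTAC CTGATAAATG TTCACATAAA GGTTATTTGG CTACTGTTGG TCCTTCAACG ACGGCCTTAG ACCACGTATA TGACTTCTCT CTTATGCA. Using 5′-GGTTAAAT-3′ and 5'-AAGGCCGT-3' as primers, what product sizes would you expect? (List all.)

The forward primer GGTTAAAT matches the top strand at positions 26–33, 46–53.
The reverse primer's reverse complement is ACGGCCTT, matching at positions 121–128.
Each forward site pairs with the reverse site to give a product ending at position 128: sizes 103, 83 bp.

103 bp, 83 bp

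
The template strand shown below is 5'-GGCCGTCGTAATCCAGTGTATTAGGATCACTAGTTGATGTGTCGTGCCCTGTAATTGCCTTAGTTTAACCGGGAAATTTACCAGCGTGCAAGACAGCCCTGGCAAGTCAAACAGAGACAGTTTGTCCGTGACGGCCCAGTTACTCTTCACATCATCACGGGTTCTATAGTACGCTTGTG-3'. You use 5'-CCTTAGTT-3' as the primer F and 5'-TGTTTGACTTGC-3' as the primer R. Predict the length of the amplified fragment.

56 bp

The forward primer matches the template at positions 58–65.
Reverse complement of the reverse primer: GCAAGTCAAACA. This occurs on the top strand at positions 102–113.
Product length = (reverse-primer end) − (forward-primer start) + 1 = 113 − 58 + 1 = 56 bp.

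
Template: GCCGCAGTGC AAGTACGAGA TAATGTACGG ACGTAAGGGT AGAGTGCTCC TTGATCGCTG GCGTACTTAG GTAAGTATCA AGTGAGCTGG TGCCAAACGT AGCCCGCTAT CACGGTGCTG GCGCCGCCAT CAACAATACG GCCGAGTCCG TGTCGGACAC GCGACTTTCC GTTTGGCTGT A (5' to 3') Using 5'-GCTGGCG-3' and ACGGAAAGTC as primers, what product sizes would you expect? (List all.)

The forward primer GCTGGCG matches the top strand at positions 57–63, 117–123.
The reverse primer's reverse complement is GACTTTCCGT, matching at positions 163–172.
Each forward site pairs with the reverse site to give a product ending at position 172: sizes 116, 56 bp.

116 bp, 56 bp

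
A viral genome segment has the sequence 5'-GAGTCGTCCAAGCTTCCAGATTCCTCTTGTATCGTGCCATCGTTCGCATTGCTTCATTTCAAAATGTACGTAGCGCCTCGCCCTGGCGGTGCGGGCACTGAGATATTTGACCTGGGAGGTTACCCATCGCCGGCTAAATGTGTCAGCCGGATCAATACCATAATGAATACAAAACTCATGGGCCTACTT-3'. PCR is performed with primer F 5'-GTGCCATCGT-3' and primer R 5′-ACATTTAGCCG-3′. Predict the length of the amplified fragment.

108 bp

Scanning the template, GTGCCATCGT occurs at positions 34–43; this primer anneals to the bottom strand there with its 3' end pointing downstream.
The reverse primer's reverse complement is CGGCTAAATGT, which matches the template at positions 131–141.
Amplicon spans positions 34–141: 108 bp.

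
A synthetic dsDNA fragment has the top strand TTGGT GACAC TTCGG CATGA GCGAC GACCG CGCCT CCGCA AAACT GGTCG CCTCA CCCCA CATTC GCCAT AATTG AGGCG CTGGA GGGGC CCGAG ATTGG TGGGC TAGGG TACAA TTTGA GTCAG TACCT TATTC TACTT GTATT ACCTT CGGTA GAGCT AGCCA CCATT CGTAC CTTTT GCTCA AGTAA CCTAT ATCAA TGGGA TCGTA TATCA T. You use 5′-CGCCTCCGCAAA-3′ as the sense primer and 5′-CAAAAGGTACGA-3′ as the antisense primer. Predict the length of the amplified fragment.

151 bp

Forward primer CGCCTCCGCAAA is found on the top strand at positions 31–42.
Taking the reverse complement of CAAAAGGTACGA gives TCGTACCTTTTG, found at positions 170–181 on the template; the primer anneals here to the top strand with its 3' end pointing upstream.
The product runs from position 31 to position 181, so its length is 181 − 31 + 1 = 151 bp.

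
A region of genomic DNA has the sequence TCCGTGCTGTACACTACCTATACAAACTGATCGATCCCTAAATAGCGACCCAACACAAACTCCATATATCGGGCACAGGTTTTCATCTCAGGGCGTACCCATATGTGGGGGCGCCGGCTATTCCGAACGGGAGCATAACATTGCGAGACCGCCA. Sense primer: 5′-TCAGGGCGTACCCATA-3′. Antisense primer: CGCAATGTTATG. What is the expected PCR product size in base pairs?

Forward primer TCAGGGCGTACCCATA is found on the top strand at positions 88–103.
Taking the reverse complement of CGCAATGTTATG gives CATAACATTGCG, found at positions 134–145 on the template; the primer anneals here to the top strand with its 3' end pointing upstream.
The product runs from position 88 to position 145, so its length is 145 − 88 + 1 = 58 bp.

58 bp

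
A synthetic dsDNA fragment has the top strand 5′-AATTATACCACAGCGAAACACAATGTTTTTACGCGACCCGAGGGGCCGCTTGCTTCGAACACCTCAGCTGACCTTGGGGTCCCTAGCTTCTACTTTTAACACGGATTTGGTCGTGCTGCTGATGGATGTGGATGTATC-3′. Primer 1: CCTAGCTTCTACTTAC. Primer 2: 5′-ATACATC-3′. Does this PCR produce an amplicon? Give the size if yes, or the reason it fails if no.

Primer 1 (CCTAGCTTCTACTTAC) does not match the top strand, and its reverse complement GTAAGTAGAAGCTAGG does not match either.
With no annealing site for primer 1, no amplification occurs.

No product — primer 1 has no binding site in the template.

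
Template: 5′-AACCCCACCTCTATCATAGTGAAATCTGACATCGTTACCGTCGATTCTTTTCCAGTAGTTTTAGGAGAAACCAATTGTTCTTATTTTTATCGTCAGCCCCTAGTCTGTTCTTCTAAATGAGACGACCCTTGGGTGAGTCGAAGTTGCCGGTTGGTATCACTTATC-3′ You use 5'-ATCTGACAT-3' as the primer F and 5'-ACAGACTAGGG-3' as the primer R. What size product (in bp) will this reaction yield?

The forward primer matches the template at positions 24–32.
Reverse complement of the reverse primer: CCCTAGTCTGT. This occurs on the top strand at positions 98–108.
Amplicon spans positions 24–108: 85 bp.

85 bp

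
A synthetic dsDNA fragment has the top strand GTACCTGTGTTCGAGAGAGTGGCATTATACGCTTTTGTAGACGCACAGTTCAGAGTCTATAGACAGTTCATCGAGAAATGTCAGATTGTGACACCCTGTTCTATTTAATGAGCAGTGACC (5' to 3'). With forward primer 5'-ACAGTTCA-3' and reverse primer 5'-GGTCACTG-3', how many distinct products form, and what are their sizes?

Two products: 76 bp, 58 bp

The forward primer ACAGTTCA matches the top strand at positions 45–52, 63–70.
The reverse primer's reverse complement is CAGTGACC, matching at positions 113–120.
Each forward site pairs with the reverse site to give a product ending at position 120: sizes 76, 58 bp.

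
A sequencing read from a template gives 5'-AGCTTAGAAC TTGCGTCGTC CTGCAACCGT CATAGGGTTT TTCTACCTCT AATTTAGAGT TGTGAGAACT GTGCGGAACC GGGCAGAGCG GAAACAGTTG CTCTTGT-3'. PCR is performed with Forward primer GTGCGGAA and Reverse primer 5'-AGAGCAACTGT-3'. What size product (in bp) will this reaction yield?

Scanning the template, GTGCGGAA occurs at positions 71–78; this primer anneals to the bottom strand there with its 3' end pointing downstream.
The reverse primer's reverse complement is ACAGTTGCTCT, which matches the template at positions 94–104.
The product runs from position 71 to position 104, so its length is 104 − 71 + 1 = 34 bp.

34 bp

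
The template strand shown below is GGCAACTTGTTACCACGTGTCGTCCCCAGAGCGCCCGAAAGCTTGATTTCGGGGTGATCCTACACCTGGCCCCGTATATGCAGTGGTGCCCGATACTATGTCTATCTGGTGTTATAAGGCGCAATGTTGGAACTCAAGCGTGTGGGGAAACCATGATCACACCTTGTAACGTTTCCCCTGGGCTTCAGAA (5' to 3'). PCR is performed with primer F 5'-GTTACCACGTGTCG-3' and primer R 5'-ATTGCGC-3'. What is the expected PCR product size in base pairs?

Scanning the template, GTTACCACGTGTCG occurs at positions 9–22; this primer anneals to the bottom strand there with its 3' end pointing downstream.
Taking the reverse complement of ATTGCGC gives GCGCAAT, found at positions 119–125 on the template; the primer anneals here to the top strand with its 3' end pointing upstream.
Product length = (reverse-primer end) − (forward-primer start) + 1 = 125 − 9 + 1 = 117 bp.

117 bp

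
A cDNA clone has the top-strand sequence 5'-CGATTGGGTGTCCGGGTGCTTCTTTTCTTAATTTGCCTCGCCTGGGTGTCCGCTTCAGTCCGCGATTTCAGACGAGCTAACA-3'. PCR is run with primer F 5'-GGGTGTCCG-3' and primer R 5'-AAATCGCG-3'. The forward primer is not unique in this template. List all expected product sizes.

The forward primer GGGTGTCCG matches the top strand at positions 6–14, 44–52.
The reverse primer's reverse complement is CGCGATTT, matching at positions 61–68.
Each forward site pairs with the reverse site to give a product ending at position 68: sizes 63, 25 bp.

63 bp, 25 bp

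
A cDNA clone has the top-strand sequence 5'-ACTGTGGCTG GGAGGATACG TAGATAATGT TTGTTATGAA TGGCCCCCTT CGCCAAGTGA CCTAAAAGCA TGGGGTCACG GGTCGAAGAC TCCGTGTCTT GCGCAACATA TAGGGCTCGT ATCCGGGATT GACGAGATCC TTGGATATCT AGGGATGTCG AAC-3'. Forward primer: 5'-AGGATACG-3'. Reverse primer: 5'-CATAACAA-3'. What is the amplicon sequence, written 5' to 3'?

Scanning the template, AGGATACG occurs at positions 13–20; this primer anneals to the bottom strand there with its 3' end pointing downstream.
Taking the reverse complement of CATAACAA gives TTGTTATG, found at positions 31–38 on the template; the primer anneals here to the top strand with its 3' end pointing upstream.
The product is the template from position 13 through 38 (26 bp).

5'-AGGATACGTAGATAATGTTTGTTATG-3'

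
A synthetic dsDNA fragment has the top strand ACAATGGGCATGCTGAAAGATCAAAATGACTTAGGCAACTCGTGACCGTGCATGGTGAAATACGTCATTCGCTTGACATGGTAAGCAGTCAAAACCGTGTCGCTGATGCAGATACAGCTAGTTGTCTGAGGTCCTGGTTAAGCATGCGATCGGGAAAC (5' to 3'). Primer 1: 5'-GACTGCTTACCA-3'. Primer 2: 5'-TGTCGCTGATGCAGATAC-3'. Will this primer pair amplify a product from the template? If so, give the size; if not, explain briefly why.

No product — the primers' 3' ends point away from each other.

Primer 1 (GACTGCTTACCA) has reverse complement TGGTAAGCAGTC, which matches the top strand at positions 79–90; primer 1 anneals to the top strand there with its 3' end pointing upstream toward position 79.
Primer 2 (TGTCGCTGATGCAGATAC) matches the top strand directly at positions 98–115; it anneals to the bottom strand with its 3' end pointing downstream toward position 115.
The 3' ends diverge (primer 1 extends toward position 1, primer 2 toward position 158), so the primers never converge on a shared product.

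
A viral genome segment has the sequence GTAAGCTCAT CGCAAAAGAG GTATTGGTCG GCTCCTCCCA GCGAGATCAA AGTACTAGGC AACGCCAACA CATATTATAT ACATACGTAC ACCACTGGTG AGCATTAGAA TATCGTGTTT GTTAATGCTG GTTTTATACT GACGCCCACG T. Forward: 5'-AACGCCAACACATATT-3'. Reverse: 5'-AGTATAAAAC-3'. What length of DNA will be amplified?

Forward primer AACGCCAACACATATT is found on the top strand at positions 61–76.
Reverse complement of the reverse primer: GTTTTATACT. This occurs on the top strand at positions 131–140.
Amplicon spans positions 61–140: 80 bp.

80 bp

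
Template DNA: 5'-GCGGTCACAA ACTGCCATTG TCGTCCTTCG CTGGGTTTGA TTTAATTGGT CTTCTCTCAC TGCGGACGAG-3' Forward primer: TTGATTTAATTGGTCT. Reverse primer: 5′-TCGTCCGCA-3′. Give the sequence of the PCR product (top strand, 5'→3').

The forward primer matches the template at positions 37–52.
The reverse primer's reverse complement is TGCGGACGA, which matches the template at positions 61–69.
The product is the template from position 37 through 69 (33 bp).

5'-TTGATTTAATTGGTCTTCTCTCACTGCGGACGA-3'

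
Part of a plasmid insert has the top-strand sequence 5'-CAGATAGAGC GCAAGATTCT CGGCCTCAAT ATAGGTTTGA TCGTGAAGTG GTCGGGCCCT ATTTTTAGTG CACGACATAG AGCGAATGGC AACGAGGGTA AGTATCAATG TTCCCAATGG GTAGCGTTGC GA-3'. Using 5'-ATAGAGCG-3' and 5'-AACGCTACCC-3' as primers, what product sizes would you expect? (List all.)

125 bp, 52 bp

The forward primer ATAGAGCG matches the top strand at positions 4–11, 77–84.
The reverse primer's reverse complement is GGGTAGCGTT, matching at positions 119–128.
Each forward site pairs with the reverse site to give a product ending at position 128: sizes 125, 52 bp.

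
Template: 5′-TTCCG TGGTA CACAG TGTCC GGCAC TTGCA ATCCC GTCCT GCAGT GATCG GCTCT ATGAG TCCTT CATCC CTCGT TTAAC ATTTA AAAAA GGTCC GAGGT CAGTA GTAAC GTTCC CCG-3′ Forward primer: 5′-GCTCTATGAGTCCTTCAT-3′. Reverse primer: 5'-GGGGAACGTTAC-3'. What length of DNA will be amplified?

The forward primer matches the template at positions 51–68.
Reverse complement of the reverse primer: GTAACGTTCCCC. This occurs on the top strand at positions 106–117.
The product runs from position 51 to position 117, so its length is 117 − 51 + 1 = 67 bp.

67 bp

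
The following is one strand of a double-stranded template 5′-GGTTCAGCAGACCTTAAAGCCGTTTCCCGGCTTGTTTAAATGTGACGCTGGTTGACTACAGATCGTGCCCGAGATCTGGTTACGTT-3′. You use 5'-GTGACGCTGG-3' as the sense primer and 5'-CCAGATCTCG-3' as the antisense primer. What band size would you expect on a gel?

38 bp

Forward primer GTGACGCTGG is found on the top strand at positions 42–51.
The reverse primer's reverse complement is CGAGATCTGG, which matches the template at positions 70–79.
Product length = (reverse-primer end) − (forward-primer start) + 1 = 79 − 42 + 1 = 38 bp.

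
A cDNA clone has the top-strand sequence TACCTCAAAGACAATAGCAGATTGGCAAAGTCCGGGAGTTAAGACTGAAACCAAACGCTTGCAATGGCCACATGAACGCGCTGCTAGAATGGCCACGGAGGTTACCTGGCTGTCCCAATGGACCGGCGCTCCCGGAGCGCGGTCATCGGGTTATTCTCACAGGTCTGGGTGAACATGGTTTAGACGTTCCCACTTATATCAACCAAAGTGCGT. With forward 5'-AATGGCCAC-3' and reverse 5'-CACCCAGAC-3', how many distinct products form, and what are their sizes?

The forward primer AATGGCCAC matches the top strand at positions 63–71, 88–96.
The reverse primer's reverse complement is GTCTGGGTG, matching at positions 163–171.
Each forward site pairs with the reverse site to give a product ending at position 171: sizes 109, 84 bp.

Two products: 109 bp, 84 bp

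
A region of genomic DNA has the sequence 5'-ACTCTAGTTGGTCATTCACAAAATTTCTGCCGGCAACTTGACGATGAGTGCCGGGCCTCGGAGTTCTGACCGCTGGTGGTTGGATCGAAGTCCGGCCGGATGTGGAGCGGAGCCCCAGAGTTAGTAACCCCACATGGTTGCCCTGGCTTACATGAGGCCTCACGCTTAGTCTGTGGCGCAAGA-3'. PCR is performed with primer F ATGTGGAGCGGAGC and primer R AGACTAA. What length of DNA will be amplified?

The forward primer matches the template at positions 100–113.
Taking the reverse complement of AGACTAA gives TTAGTCT, found at positions 166–172 on the template; the primer anneals here to the top strand with its 3' end pointing upstream.
Amplicon spans positions 100–172: 73 bp.

73 bp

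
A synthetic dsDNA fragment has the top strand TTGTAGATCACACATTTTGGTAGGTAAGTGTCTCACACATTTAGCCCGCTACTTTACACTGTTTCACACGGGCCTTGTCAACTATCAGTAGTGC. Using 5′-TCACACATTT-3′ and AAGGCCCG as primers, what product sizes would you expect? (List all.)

The forward primer TCACACATTT matches the top strand at positions 8–17, 33–42.
The reverse primer's reverse complement is CGGGCCTT, matching at positions 69–76.
Each forward site pairs with the reverse site to give a product ending at position 76: sizes 69, 44 bp.

69 bp, 44 bp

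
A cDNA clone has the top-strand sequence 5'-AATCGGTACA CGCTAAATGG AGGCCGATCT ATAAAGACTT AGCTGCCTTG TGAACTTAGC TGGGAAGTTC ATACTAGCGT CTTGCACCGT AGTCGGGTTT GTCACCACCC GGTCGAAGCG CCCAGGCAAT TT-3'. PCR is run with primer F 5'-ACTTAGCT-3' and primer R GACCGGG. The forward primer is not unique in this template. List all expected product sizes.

78 bp, 61 bp

The forward primer ACTTAGCT matches the top strand at positions 37–44, 54–61.
The reverse primer's reverse complement is CCCGGTC, matching at positions 108–114.
Each forward site pairs with the reverse site to give a product ending at position 114: sizes 78, 61 bp.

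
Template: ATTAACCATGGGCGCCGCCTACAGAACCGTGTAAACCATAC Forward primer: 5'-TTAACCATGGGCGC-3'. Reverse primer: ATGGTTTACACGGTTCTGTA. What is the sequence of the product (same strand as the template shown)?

5'-TTAACCATGGGCGCCGCCTACAGAACCGTGTAAACCAT-3'

Scanning the template, TTAACCATGGGCGC occurs at positions 2–15; this primer anneals to the bottom strand there with its 3' end pointing downstream.
Reverse complement of the reverse primer: TACAGAACCGTGTAAACCAT. This occurs on the top strand at positions 20–39.
The product is the template from position 2 through 39 (38 bp).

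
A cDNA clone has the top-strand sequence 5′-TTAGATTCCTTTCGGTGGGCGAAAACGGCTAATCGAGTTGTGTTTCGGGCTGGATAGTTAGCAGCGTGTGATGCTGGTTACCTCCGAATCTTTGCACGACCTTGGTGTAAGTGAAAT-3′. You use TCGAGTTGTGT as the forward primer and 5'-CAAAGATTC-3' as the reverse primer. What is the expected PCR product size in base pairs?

Scanning the template, TCGAGTTGTGT occurs at positions 33–43; this primer anneals to the bottom strand there with its 3' end pointing downstream.
The reverse primer's reverse complement is GAATCTTTG, which matches the template at positions 86–94.
Product length = (reverse-primer end) − (forward-primer start) + 1 = 94 − 33 + 1 = 62 bp.

62 bp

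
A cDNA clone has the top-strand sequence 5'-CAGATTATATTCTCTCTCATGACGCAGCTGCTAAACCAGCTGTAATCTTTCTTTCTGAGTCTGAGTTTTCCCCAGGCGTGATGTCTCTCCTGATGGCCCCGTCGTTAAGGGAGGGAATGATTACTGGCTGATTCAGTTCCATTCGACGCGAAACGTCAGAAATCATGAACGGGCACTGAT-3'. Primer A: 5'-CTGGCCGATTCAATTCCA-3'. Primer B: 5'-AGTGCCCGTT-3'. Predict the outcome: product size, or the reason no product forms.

No product — primer A has no binding site in the template.

Primer A (CTGGCCGATTCAATTCCA) does not match the top strand, and its reverse complement TGGAATTGAATCGGCCAG does not match either.
With no annealing site for primer A, no amplification occurs.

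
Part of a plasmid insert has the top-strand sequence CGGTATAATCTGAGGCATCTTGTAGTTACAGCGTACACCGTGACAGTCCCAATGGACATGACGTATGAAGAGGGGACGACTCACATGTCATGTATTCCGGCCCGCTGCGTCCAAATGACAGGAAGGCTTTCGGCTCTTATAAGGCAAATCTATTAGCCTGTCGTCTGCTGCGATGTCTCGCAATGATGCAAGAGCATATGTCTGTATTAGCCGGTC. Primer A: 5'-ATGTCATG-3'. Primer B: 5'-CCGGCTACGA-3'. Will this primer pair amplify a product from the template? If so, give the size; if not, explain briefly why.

Primer B (CCGGCTACGA) does not match the top strand, and its reverse complement TCGTAGCCGG does not match either.
With no annealing site for primer B, no amplification occurs.

No product — primer B has no binding site in the template.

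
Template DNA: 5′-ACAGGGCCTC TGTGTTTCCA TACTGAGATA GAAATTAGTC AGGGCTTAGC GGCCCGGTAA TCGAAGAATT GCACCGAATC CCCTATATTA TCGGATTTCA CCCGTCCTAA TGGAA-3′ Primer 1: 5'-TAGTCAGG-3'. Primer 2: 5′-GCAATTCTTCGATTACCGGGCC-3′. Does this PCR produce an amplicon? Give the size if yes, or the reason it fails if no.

Primer 1 (TAGTCAGG) matches the top strand at positions 36–43; it acts as a forward primer.
Primer 2's reverse complement is GGCCCGGTAATCGAAGAATTGC, matching the top strand at positions 51–72; it acts as a reverse primer.
The 3' ends face each other across positions 36–72, giving a 37 bp product.

Yes — a 37 bp product.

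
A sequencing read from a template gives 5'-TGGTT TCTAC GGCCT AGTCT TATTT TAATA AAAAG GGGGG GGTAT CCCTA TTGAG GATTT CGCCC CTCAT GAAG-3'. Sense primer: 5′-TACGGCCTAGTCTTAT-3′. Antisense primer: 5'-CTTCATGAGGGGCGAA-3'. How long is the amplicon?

67 bp

Scanning the template, TACGGCCTAGTCTTAT occurs at positions 8–23; this primer anneals to the bottom strand there with its 3' end pointing downstream.
Taking the reverse complement of CTTCATGAGGGGCGAA gives TTCGCCCCTCATGAAG, found at positions 59–74 on the template; the primer anneals here to the top strand with its 3' end pointing upstream.
The product runs from position 8 to position 74, so its length is 74 − 8 + 1 = 67 bp.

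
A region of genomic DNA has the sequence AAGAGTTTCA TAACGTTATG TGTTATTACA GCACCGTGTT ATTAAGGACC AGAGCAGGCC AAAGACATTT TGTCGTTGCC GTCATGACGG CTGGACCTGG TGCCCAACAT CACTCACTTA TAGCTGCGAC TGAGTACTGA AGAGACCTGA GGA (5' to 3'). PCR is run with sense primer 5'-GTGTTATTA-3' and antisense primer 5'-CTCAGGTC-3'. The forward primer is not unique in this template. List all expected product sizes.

132 bp, 116 bp

The forward primer GTGTTATTA matches the top strand at positions 20–28, 36–44.
The reverse primer's reverse complement is GACCTGAG, matching at positions 144–151.
Each forward site pairs with the reverse site to give a product ending at position 151: sizes 132, 116 bp.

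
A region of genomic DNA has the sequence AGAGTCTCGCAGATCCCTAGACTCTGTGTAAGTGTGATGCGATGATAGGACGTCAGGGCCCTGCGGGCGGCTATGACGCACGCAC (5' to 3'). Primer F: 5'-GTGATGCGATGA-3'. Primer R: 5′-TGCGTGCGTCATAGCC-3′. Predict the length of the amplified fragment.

51 bp

Scanning the template, GTGATGCGATGA occurs at positions 34–45; this primer anneals to the bottom strand there with its 3' end pointing downstream.
Reverse complement of the reverse primer: GGCTATGACGCACGCA. This occurs on the top strand at positions 69–84.
Amplicon spans positions 34–84: 51 bp.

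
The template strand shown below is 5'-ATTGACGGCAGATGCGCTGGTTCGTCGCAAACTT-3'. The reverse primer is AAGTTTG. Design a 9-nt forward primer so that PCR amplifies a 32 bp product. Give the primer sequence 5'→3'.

5'-TGACGGCAG-3'

The reverse primer's reverse complement CAAACTT matches the template at positions 28–34, so the product ends at position 34.
A 32 bp product then starts at position 34 − 32 + 1 = 3.
The forward primer is identical to the top strand there: TGACGGCAG.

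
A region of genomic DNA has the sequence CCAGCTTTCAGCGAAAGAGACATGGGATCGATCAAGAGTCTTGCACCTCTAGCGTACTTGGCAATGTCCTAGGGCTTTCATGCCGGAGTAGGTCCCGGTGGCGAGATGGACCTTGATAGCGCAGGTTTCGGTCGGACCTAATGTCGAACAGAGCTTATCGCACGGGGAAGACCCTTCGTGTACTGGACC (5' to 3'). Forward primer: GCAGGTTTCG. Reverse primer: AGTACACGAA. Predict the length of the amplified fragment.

64 bp

Scanning the template, GCAGGTTTCG occurs at positions 121–130; this primer anneals to the bottom strand there with its 3' end pointing downstream.
Taking the reverse complement of AGTACACGAA gives TTCGTGTACT, found at positions 175–184 on the template; the primer anneals here to the top strand with its 3' end pointing upstream.
The product runs from position 121 to position 184, so its length is 184 − 121 + 1 = 64 bp.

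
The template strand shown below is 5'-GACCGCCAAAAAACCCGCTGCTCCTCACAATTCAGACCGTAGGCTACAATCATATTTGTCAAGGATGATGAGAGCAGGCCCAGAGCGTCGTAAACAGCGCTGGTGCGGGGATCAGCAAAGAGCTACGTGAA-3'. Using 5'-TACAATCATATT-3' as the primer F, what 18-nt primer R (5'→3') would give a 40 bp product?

The forward primer binds at positions 45–56, so a 40 bp product ends at position 45 + 40 − 1 = 84.
The reverse primer anneals to the top strand over positions 67–84, i.e. to GATGAGAGCAGGCCCAGA.
Its sequence written 5'→3' is the reverse complement: TCTGGGCCTGCTCTCATC.

5'-TCTGGGCCTGCTCTCATC-3'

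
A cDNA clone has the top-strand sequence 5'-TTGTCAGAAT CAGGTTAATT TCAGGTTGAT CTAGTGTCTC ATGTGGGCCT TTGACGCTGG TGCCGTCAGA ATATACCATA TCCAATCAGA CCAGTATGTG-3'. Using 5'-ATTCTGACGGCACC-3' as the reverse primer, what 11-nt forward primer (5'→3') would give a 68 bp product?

5'-CAGAATCAGGT-3'

The reverse primer's reverse complement GGTGCCGTCAGAAT matches the template at positions 59–72, so the product ends at position 72.
A 68 bp product then starts at position 72 − 68 + 1 = 5.
The forward primer is identical to the top strand there: CAGAATCAGGT.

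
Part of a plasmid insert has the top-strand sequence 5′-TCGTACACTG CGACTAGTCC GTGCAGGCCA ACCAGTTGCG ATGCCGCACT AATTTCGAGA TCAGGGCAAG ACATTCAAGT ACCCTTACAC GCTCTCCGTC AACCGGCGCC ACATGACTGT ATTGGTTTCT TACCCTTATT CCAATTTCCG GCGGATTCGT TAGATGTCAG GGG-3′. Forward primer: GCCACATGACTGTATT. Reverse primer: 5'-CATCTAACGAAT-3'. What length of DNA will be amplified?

The forward primer matches the template at positions 108–123.
Reverse complement of the reverse primer: ATTCGTTAGATG. This occurs on the top strand at positions 155–166.
The product runs from position 108 to position 166, so its length is 166 − 108 + 1 = 59 bp.

59 bp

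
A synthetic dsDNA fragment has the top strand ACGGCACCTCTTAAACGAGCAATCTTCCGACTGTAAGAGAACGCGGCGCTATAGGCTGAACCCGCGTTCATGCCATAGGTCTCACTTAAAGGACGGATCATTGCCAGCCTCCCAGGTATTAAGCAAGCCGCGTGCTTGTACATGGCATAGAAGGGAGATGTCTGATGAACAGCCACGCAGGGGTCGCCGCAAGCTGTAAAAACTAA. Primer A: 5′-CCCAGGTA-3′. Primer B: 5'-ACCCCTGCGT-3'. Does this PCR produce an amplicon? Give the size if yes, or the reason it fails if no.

Yes — a 74 bp product.

Primer A (CCCAGGTA) matches the top strand at positions 111–118; it acts as a forward primer.
Primer B's reverse complement is ACGCAGGGGT, matching the top strand at positions 175–184; it acts as a reverse primer.
The 3' ends face each other across positions 111–184, giving a 74 bp product.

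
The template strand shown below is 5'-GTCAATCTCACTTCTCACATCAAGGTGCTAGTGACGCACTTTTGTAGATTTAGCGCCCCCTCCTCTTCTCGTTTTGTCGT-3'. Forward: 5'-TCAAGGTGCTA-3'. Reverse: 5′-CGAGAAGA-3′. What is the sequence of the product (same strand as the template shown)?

5'-TCAAGGTGCTAGTGACGCACTTTTGTAGATTTAGCGCCCCCTCCTCTTCTCG-3'

The forward primer matches the template at positions 20–30.
The reverse primer's reverse complement is TCTTCTCG, which matches the template at positions 64–71.
The product is the template from position 20 through 71 (52 bp).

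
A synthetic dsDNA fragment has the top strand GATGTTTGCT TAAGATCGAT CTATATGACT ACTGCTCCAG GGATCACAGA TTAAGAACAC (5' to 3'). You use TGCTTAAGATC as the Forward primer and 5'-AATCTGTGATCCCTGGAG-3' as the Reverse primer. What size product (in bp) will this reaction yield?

46 bp

The forward primer matches the template at positions 7–17.
The reverse primer's reverse complement is CTCCAGGGATCACAGATT, which matches the template at positions 35–52.
The product runs from position 7 to position 52, so its length is 52 − 7 + 1 = 46 bp.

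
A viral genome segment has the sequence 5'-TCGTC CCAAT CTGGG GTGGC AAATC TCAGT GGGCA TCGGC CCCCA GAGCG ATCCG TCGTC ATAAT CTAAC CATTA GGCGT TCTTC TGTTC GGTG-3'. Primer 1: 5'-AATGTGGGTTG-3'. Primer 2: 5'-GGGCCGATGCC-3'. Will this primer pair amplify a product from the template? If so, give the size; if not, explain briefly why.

Primer 1 (AATGTGGGTTG) does not match the top strand, and its reverse complement CAACCCACATT does not match either.
With no annealing site for primer 1, no amplification occurs.

No product — primer 1 has no binding site in the template.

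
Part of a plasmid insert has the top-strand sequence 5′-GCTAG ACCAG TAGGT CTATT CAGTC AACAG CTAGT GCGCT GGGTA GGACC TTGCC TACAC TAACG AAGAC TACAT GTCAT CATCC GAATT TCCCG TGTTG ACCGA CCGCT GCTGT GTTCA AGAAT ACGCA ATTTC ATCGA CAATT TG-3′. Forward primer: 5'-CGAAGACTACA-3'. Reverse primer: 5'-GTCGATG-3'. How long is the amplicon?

78 bp

Forward primer CGAAGACTACA is found on the top strand at positions 64–74.
The reverse primer's reverse complement is CATCGAC, which matches the template at positions 135–141.
Amplicon spans positions 64–141: 78 bp.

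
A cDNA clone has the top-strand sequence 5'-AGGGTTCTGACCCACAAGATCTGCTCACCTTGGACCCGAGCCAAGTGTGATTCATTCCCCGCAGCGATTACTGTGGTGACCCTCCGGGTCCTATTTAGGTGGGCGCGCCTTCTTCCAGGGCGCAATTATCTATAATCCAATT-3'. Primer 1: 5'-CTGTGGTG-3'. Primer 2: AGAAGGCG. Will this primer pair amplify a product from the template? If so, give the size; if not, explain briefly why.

Yes — a 43 bp product.

Primer 1 (CTGTGGTG) matches the top strand at positions 71–78; it acts as a forward primer.
Primer 2's reverse complement is CGCCTTCT, matching the top strand at positions 106–113; it acts as a reverse primer.
The 3' ends face each other across positions 71–113, giving a 43 bp product.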